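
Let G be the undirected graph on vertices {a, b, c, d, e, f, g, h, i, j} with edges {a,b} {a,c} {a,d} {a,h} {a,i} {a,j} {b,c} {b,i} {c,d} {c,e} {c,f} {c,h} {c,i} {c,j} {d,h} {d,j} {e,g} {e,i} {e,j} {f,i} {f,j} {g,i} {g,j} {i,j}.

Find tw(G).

3

A width-3 tree decomposition is:
Bags: B1 = {a, b, c, i}  B2 = {a, c, i, j}  B3 = {a, c, d, j}  B4 = {c, e, i, j}  B5 = {c, f, i, j}  B6 = {e, g, i, j}  B7 = {a, c, d, h}
Tree: B1–B2, B2–B3, B2–B4, B2–B5, B4–B6, B3–B7
Each bag holds 4 vertices, so the decomposition has width 3, which upper-bounds the treewidth. For the lower bound, the 4 vertices {e, g, i, j} are pairwise adjacent, and any tree decomposition puts a clique entirely inside one bag — forcing width ≥ 3. Combining the bounds, tw(G) = 3.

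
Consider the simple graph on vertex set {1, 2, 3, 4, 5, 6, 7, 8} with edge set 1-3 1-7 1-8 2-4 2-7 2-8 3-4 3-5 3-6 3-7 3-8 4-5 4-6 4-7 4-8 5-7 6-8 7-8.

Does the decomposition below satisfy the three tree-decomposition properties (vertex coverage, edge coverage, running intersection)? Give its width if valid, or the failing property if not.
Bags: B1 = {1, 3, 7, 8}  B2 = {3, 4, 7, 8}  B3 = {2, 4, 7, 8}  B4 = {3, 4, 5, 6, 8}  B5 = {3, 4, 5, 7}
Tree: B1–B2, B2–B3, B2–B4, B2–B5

A tree decomposition must satisfy three properties: every vertex lies in some bag; for every edge, both endpoints lie together in some bag; and for every vertex, the bags containing it form a connected subtree. Here bags containing vertex 5 are not connected in the tree, so the decomposition is invalid.

No — bags containing vertex 5 are not connected in the tree.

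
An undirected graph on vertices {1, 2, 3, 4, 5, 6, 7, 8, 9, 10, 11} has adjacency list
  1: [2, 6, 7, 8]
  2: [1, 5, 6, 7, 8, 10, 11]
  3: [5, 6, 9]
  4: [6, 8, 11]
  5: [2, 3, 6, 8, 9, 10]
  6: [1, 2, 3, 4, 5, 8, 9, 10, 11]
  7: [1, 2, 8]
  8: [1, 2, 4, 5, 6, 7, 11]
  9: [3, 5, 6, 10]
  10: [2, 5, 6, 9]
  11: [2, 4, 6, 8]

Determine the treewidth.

3

A width-3 tree decomposition is:
Bags: B1 = {2, 5, 6, 8}  B2 = {1, 2, 6, 8}  B3 = {2, 5, 6, 10}  B4 = {5, 6, 9, 10}  B5 = {3, 5, 6, 9}  B6 = {2, 6, 8, 11}  B7 = {4, 6, 8, 11}  B8 = {1, 2, 7, 8}
Tree: B1–B2, B1–B3, B3–B4, B4–B5, B2–B6, B6–B7, B2–B8
The largest bag has 4 vertices, giving width 3; this decomposition certifies tw(G) ≤ 3. On the other hand G contains the 4-clique {5, 6, 9, 10}. A clique must lie in a single bag of any decomposition, so no decomposition can have width below 3. Therefore the treewidth is 3.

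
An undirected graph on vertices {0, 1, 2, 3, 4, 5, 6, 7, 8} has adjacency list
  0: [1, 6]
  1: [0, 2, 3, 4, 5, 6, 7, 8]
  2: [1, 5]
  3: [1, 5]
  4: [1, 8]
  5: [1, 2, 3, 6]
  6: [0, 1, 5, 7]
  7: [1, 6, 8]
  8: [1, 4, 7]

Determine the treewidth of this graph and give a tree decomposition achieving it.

Every bag has size at most 3, so the width is 3 − 1 = 2 and tw(G) ≤ 2. Conversely, {0, 1, 6} is a clique of size 3, and the vertices of any clique must share a bag in every tree decomposition; so some bag has ≥ 3 vertices and tw(G) ≥ 2. The upper and lower bounds meet at 2, so that is the treewidth.

Treewidth 2.
Bags: B1 = {1, 6, 7}  B2 = {1, 7, 8}  B3 = {1, 5, 6}  B4 = {1, 4, 8}  B5 = {1, 2, 5}  B6 = {0, 1, 6}  B7 = {1, 3, 5}
Tree: B1–B2, B1–B3, B2–B4, B3–B5, B1–B6, B5–B7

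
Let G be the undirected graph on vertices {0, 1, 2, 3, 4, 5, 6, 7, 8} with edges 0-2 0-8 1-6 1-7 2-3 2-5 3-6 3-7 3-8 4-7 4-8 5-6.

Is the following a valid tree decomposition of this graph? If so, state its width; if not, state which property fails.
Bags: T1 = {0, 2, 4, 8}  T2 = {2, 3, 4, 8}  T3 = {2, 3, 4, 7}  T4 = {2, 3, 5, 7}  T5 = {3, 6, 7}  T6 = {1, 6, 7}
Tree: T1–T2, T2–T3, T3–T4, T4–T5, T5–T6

A tree decomposition must satisfy three properties: every vertex lies in some bag; for every edge, both endpoints lie together in some bag; and for every vertex, the bags containing it form a connected subtree. Here edge (5,6) lies in no bag, so the decomposition is invalid.

No — edge (5,6) lies in no bag.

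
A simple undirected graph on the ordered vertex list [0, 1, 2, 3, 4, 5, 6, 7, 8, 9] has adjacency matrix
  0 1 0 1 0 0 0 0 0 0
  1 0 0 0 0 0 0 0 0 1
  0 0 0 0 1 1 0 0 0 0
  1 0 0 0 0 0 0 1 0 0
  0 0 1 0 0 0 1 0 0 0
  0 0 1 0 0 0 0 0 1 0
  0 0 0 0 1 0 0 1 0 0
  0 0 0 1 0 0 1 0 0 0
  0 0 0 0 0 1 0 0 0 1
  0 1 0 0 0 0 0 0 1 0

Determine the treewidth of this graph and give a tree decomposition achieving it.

Every bag has size at most 3, so the width is 3 − 1 = 2 and tw(G) ≤ 2. For the lower bound, G contains the cycle 6–4–2–5–8–9–1–0–3–7–6, so G is not a forest; only forests have treewidth ≤ 1, hence tw(G) ≥ 2. Combining the bounds, tw(G) = 2.

Treewidth 2.
One such decomposition:
Bags: B1 = {2, 4, 6}  B2 = {2, 5, 6}  B3 = {5, 6, 8}  B4 = {6, 8, 9}  B5 = {1, 6, 9}  B6 = {0, 1, 6}  B7 = {0, 3, 6}  B8 = {3, 6, 7}
Tree: B1–B2, B2–B3, B3–B4, B4–B5, B5–B6, B6–B7, B7–B8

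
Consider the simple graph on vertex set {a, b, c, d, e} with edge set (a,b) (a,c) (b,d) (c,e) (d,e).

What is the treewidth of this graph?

A width-2 tree decomposition is:
Bags: B1 = {a, c, e}  B2 = {a, d, e}  B3 = {a, b, d}
Tree: B1–B2, B2–B3
Each bag holds 3 vertices, so the decomposition has width 2, which upper-bounds the treewidth. For the lower bound, G contains the cycle a–c–e–d–b–a, so G is not a forest; only forests have treewidth ≤ 1, hence tw(G) ≥ 2. Hence tw(G) = 2 exactly.

2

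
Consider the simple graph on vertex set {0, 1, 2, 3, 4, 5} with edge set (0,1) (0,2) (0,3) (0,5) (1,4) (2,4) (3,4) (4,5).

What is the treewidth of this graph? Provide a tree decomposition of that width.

Treewidth 2.
Bags: B1 = {0, 3, 4}  B2 = {0, 2, 4}  B3 = {0, 4, 5}  B4 = {0, 1, 4}
Tree: B1–B2, B2–B3, B3–B4

The largest bag has 3 vertices, giving width 2; this decomposition certifies tw(G) ≤ 2. For the lower bound, G contains the cycle 4–3–0–2–4, so G is not a forest; only forests have treewidth ≤ 1, hence tw(G) ≥ 2. Combining the bounds, tw(G) = 2.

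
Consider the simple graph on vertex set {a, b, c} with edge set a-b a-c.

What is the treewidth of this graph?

1

A width-1 tree decomposition is:
Bags: B1 = {a, b}  B2 = {a, c}
Tree: B1–B2
The largest bag has 2 vertices, giving width 1; this decomposition certifies tw(G) ≤ 1. Any graph with an edge has treewidth ≥ 1, and G has the edge a–b. Hence tw(G) = 1 exactly.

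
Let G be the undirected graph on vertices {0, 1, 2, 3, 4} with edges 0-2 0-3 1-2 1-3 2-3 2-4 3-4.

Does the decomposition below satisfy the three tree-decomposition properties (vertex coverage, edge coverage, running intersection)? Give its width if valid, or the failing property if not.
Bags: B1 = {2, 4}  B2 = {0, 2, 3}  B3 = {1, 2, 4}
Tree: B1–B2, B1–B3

No — edge (3,4) lies in no bag.

A tree decomposition must satisfy three properties: every vertex lies in some bag; for every edge, both endpoints lie together in some bag; and for every vertex, the bags containing it form a connected subtree. Here edge (3,4) lies in no bag, so the decomposition is invalid.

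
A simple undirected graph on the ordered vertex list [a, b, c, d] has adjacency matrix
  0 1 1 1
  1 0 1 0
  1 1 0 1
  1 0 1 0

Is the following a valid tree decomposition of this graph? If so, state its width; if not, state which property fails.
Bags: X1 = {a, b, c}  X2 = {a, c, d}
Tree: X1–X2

Yes; width 2.

Every vertex of G appears in some bag (union = {a, b, c, d}); every edge is covered by a bag; and for each vertex v the set of bags containing v is connected in the bag tree. The decomposition is therefore valid. The largest bag has 3 vertices, so the width is 2.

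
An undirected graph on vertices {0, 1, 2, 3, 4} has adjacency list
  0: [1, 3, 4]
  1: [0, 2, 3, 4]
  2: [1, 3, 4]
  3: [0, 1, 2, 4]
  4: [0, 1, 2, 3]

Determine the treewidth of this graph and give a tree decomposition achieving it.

The largest bag has 4 vertices, giving width 3; this decomposition certifies tw(G) ≤ 3. Conversely, {0, 1, 3, 4} is a clique of size 4, and the vertices of any clique must share a bag in every tree decomposition; so some bag has ≥ 4 vertices and tw(G) ≥ 3. Combining the bounds, tw(G) = 3.

Treewidth 3.
One such decomposition:
Bags: B1 = {1, 2, 3, 4}  B2 = {0, 1, 3, 4}
Tree: B1–B2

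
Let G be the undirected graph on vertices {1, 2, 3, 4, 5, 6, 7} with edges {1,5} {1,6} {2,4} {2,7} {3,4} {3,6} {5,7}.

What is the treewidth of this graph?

A width-2 tree decomposition is:
Bags: B1 = {3, 4, 6}  B2 = {2, 4, 6}  B3 = {2, 6, 7}  B4 = {5, 6, 7}  B5 = {1, 5, 6}
Tree: B1–B2, B2–B3, B3–B4, B4–B5
Each bag holds 3 vertices, so the decomposition has width 2, which upper-bounds the treewidth. The edges 6–3–4–2–7–5–1–6 form a cycle, so G is not a tree and its treewidth is at least 2. Therefore the treewidth is 2.

2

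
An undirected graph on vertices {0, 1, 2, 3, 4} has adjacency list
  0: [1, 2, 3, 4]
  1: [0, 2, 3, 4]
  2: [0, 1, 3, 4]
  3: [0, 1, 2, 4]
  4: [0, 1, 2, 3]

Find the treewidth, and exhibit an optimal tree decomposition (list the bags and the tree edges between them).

A single bag containing all 5 vertices is trivially a valid decomposition of width 4. For the lower bound, the 5 vertices {0, 1, 2, 3, 4} are pairwise adjacent, and any tree decomposition puts a clique entirely inside one bag — forcing width ≥ 4. Combining the bounds, tw(G) = 4.

Treewidth 4.
One optimal decomposition is:
Bags: B1 = {0, 1, 2, 3, 4}
Tree: (single bag)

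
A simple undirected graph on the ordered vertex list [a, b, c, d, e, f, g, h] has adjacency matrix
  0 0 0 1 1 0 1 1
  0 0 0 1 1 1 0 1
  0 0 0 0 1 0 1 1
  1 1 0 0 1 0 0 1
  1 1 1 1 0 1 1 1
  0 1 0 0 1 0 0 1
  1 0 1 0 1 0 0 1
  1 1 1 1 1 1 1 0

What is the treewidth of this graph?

3

A width-3 tree decomposition is:
Bags: B1 = {c, e, g, h}  B2 = {a, e, g, h}  B3 = {a, d, e, h}  B4 = {b, d, e, h}  B5 = {b, e, f, h}
Tree: B1–B2, B2–B3, B3–B4, B4–B5
Each bag holds 4 vertices, so the decomposition has width 3, which upper-bounds the treewidth. Conversely, {a, d, e, h} is a clique of size 4, and the vertices of any clique must share a bag in every tree decomposition; so some bag has ≥ 4 vertices and tw(G) ≥ 3. Therefore the treewidth is 3.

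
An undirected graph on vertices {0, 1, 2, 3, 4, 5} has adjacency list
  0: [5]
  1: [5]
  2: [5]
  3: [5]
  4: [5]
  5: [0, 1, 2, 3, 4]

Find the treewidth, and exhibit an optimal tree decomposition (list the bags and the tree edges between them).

The largest bag has 2 vertices, giving width 1; this decomposition certifies tw(G) ≤ 1. G has an edge, so its treewidth is at least 1. Hence tw(G) = 1 exactly.

Treewidth 1.
One optimal decomposition is:
Bags: B1 = {3, 5}  B2 = {0, 5}  B3 = {1, 5}  B4 = {2, 5}  B5 = {4, 5}
Tree: B1–B2, B2–B3, B1–B4, B1–B5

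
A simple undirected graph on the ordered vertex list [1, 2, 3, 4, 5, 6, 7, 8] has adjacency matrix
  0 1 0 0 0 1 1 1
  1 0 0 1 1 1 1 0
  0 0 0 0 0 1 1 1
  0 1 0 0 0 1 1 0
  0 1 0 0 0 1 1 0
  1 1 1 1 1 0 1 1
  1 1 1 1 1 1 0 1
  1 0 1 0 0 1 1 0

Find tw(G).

3

A width-3 tree decomposition is:
Bags: B1 = {1, 2, 6, 7}  B2 = {1, 6, 7, 8}  B3 = {3, 6, 7, 8}  B4 = {2, 4, 6, 7}  B5 = {2, 5, 6, 7}
Tree: B1–B2, B2–B3, B1–B4, B1–B5
The largest bag has 4 vertices, giving width 3; this decomposition certifies tw(G) ≤ 3. For the lower bound, the 4 vertices {1, 6, 7, 8} are pairwise adjacent, and any tree decomposition puts a clique entirely inside one bag — forcing width ≥ 3. The upper and lower bounds meet at 3, so that is the treewidth.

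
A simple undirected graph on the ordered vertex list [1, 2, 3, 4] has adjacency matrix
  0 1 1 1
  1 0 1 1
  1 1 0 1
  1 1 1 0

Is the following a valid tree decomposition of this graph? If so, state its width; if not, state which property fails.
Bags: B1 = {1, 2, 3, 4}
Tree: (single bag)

Yes; width 3.

Every vertex of G appears in some bag (union = {1, 2, 3, 4}); every edge is covered by a bag; and for each vertex v the set of bags containing v is connected in the bag tree. The decomposition is therefore valid. The largest bag has 4 vertices, so the width is 3.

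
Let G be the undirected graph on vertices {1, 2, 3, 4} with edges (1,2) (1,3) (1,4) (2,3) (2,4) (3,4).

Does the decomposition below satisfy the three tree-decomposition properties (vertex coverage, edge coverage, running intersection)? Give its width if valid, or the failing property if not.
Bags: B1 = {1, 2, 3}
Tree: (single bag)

No — vertex 4 appears in no bag.

A tree decomposition must satisfy three properties: every vertex lies in some bag; for every edge, both endpoints lie together in some bag; and for every vertex, the bags containing it form a connected subtree. Here vertex 4 appears in no bag, so the decomposition is invalid.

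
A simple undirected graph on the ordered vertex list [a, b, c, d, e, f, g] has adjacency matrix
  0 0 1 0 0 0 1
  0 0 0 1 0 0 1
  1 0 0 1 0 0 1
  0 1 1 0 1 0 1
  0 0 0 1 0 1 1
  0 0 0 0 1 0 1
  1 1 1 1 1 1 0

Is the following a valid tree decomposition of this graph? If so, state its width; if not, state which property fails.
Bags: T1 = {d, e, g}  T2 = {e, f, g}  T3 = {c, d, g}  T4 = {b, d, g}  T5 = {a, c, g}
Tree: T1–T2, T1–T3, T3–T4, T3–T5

Checking the three conditions: (i) the bags cover all of {a, b, c, d, e, f, g}; (ii) for each edge, some bag contains both endpoints; (iii) the bags containing any fixed vertex form a subtree. All hold, so the decomposition is valid with width 3 − 1 = 2.

Yes; width 2.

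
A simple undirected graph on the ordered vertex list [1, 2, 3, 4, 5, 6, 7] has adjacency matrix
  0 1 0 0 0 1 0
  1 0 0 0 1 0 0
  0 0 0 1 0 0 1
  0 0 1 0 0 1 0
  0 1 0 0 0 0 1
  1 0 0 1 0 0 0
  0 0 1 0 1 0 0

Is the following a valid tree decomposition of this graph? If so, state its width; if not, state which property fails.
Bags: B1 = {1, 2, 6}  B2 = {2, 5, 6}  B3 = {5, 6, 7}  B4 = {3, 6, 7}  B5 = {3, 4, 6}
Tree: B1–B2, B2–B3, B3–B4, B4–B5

Vertex coverage: the bags together contain {1, 2, 3, 4, 5, 6, 7}, the full vertex set. Edge coverage: each edge of G has both endpoints in at least one bag. Running intersection: for every vertex, the bags containing it form a connected subtree. All three properties hold, so this is a valid tree decomposition of width max|bag| − 1 = 2, and hence tw(G) ≤ 2.

Yes; width 2.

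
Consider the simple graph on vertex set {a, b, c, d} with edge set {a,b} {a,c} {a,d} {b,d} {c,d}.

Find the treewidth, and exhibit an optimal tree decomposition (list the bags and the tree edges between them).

Treewidth 2.
One such decomposition:
Bags: B1 = {a, b, d}  B2 = {a, c, d}
Tree: B1–B2

Every bag has size at most 3, so the width is 3 − 1 = 2 and tw(G) ≤ 2. On the other hand G contains the 3-clique {a, c, d}. A clique must lie in a single bag of any decomposition, so no decomposition can have width below 2. Therefore the treewidth is 2.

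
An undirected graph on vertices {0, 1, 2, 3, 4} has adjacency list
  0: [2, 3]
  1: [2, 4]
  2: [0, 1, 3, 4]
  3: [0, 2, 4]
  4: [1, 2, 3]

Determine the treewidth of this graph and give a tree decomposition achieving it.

Treewidth 2.
One optimal decomposition is:
Bags: B1 = {2, 3, 4}  B2 = {1, 2, 4}  B3 = {0, 2, 3}
Tree: B1–B2, B1–B3

Each bag holds 3 vertices, so the decomposition has width 2, which upper-bounds the treewidth. For the lower bound, the 3 vertices {1, 2, 4} are pairwise adjacent, and any tree decomposition puts a clique entirely inside one bag — forcing width ≥ 2. Therefore the treewidth is 2.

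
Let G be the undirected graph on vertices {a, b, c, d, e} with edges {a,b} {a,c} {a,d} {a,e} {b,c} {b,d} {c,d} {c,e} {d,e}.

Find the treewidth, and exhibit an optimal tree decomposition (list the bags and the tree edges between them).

Every bag has size at most 4, so the width is 4 − 1 = 3 and tw(G) ≤ 3. Conversely, {a, c, d, e} is a clique of size 4, and the vertices of any clique must share a bag in every tree decomposition; so some bag has ≥ 4 vertices and tw(G) ≥ 3. Combining the bounds, tw(G) = 3.

Treewidth 3.
Bags: B1 = {a, b, c, d}  B2 = {a, c, d, e}
Tree: B1–B2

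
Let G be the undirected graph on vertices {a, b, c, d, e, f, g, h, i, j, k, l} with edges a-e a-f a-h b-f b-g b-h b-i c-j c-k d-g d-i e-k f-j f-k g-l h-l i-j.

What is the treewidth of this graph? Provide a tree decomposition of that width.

The largest bag has 4 vertices, giving width 3; this decomposition certifies tw(G) ≤ 3. For the lower bound: the 4 vertex sets {d,g,l}, {i}, {b}, {a,f,h,j} are disjoint, each induces a connected subgraph, and every pair is joined by at least one edge of G. Contracting each set to a single vertex therefore yields K_{4} as a minor, and since treewidth is minor-monotone, tw(G) ≥ tw(K_{4}) = 3. The upper and lower bounds meet at 3, so that is the treewidth.

Treewidth 3.
One optimal decomposition is:
Bags: B1 = {d, g, i, l}  B2 = {b, g, i, l}  B3 = {b, h, i, l}  B4 = {b, h, i, j}  B5 = {b, f, h, j}  B6 = {a, f, h, j}  B7 = {a, c, f, j}  B8 = {a, c, f, k}  B9 = {a, c, e, k}
Tree: B1–B2, B2–B3, B3–B4, B4–B5, B5–B6, B6–B7, B7–B8, B8–B9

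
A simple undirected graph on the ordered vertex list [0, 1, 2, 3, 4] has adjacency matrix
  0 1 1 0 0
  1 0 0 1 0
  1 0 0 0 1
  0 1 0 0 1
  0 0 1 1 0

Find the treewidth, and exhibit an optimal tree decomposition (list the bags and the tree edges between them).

Treewidth 2.
One optimal decomposition is:
Bags: B1 = {0, 1, 3}  B2 = {0, 3, 4}  B3 = {0, 2, 4}
Tree: B1–B2, B2–B3

The largest bag has 3 vertices, giving width 2; this decomposition certifies tw(G) ≤ 2. The edges 0–1–3–4–2–0 form a cycle, so G is not a tree and its treewidth is at least 2. Therefore the treewidth is 2.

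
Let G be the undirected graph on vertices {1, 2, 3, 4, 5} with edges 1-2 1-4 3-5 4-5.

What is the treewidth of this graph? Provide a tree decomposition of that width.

Treewidth 1.
One optimal decomposition is:
Bags: B1 = {1, 2}  B2 = {1, 4}  B3 = {4, 5}  B4 = {3, 5}
Tree: B1–B2, B2–B3, B3–B4

Every bag has size at most 2, so the width is 2 − 1 = 1 and tw(G) ≤ 1. Any graph with an edge has treewidth ≥ 1, and G has the edge 2–1. Hence tw(G) = 1 exactly.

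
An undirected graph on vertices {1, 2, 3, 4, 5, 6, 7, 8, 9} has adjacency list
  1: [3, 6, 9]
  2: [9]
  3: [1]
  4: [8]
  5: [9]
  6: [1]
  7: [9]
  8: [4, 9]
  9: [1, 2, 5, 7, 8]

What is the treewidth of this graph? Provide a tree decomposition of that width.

Each bag holds 2 vertices, so the decomposition has width 1, which upper-bounds the treewidth. Since G has at least one edge (e.g. 5–9), it is not an edgeless graph, so tw(G) ≥ 1. Hence tw(G) = 1 exactly.

Treewidth 1.
Bags: B1 = {5, 9}  B2 = {8, 9}  B3 = {1, 9}  B4 = {1, 6}  B5 = {7, 9}  B6 = {2, 9}  B7 = {1, 3}  B8 = {4, 8}
Tree: B1–B2, B1–B3, B3–B4, B2–B5, B3–B6, B4–B7, B2–B8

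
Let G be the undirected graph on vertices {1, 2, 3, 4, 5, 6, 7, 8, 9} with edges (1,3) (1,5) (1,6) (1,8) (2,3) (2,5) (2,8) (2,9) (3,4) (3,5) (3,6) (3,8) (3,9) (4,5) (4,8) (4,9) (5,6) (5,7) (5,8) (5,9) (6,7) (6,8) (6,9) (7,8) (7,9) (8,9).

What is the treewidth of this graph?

A width-4 tree decomposition is:
Bags: B1 = {5, 6, 7, 8, 9}  B2 = {3, 5, 6, 8, 9}  B3 = {1, 3, 5, 6, 8}  B4 = {3, 4, 5, 8, 9}  B5 = {2, 3, 5, 8, 9}
Tree: B1–B2, B2–B3, B2–B4, B2–B5
The largest bag has 5 vertices, giving width 4; this decomposition certifies tw(G) ≤ 4. For the lower bound, the 5 vertices {1, 3, 5, 6, 8} are pairwise adjacent, and any tree decomposition puts a clique entirely inside one bag — forcing width ≥ 4. The upper and lower bounds meet at 4, so that is the treewidth.

4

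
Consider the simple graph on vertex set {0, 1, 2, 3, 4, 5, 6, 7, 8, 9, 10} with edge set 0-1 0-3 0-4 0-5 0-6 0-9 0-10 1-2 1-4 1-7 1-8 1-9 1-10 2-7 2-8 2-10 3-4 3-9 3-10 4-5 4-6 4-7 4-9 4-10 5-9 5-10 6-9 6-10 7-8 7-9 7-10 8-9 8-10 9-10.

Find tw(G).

A width-4 tree decomposition is:
Bags: B1 = {0, 3, 4, 9, 10}  B2 = {0, 1, 4, 9, 10}  B3 = {1, 4, 7, 9, 10}  B4 = {1, 7, 8, 9, 10}  B5 = {0, 4, 5, 9, 10}  B6 = {0, 4, 6, 9, 10}  B7 = {1, 2, 7, 8, 10}
Tree: B1–B2, B2–B3, B3–B4, B1–B5, B1–B6, B4–B7
Each bag holds 5 vertices, so the decomposition has width 4, which upper-bounds the treewidth. For the lower bound, the 5 vertices {1, 7, 8, 9, 10} are pairwise adjacent, and any tree decomposition puts a clique entirely inside one bag — forcing width ≥ 4. The upper and lower bounds meet at 4, so that is the treewidth.

4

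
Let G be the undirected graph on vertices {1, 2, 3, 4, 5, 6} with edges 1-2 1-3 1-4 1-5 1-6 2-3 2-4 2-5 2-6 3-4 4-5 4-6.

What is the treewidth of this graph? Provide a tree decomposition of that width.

The largest bag has 4 vertices, giving width 3; this decomposition certifies tw(G) ≤ 3. For the lower bound, the 4 vertices {1, 2, 3, 4} are pairwise adjacent, and any tree decomposition puts a clique entirely inside one bag — forcing width ≥ 3. Combining the bounds, tw(G) = 3.

Treewidth 3.
One optimal decomposition is:
Bags: B1 = {1, 2, 4, 6}  B2 = {1, 2, 4, 5}  B3 = {1, 2, 3, 4}
Tree: B1–B2, B1–B3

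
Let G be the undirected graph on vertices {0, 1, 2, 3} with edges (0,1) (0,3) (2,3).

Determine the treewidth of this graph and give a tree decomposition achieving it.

Each bag holds 2 vertices, so the decomposition has width 1, which upper-bounds the treewidth. Any graph with an edge has treewidth ≥ 1, and G has the edge 1–0. Combining the bounds, tw(G) = 1.

Treewidth 1.
One optimal decomposition is:
Bags: B1 = {0, 1}  B2 = {0, 3}  B3 = {2, 3}
Tree: B1–B2, B2–B3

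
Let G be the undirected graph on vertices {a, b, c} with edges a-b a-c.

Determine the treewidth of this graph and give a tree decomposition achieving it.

The largest bag has 2 vertices, giving width 1; this decomposition certifies tw(G) ≤ 1. Since G has at least one edge (e.g. b–a), it is not an edgeless graph, so tw(G) ≥ 1. Combining the bounds, tw(G) = 1.

Treewidth 1.
One optimal decomposition is:
Bags: B1 = {a, b}  B2 = {a, c}
Tree: B1–B2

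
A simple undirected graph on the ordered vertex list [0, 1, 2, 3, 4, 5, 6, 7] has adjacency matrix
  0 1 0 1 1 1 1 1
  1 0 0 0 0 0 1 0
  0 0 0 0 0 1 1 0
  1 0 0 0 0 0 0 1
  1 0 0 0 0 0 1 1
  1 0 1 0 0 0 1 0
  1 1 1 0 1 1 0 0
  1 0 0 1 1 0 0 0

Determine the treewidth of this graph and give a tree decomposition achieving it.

The largest bag has 3 vertices, giving width 2; this decomposition certifies tw(G) ≤ 2. For the lower bound, the 3 vertices {0, 3, 7} are pairwise adjacent, and any tree decomposition puts a clique entirely inside one bag — forcing width ≥ 2. Hence tw(G) = 2 exactly.

Treewidth 2.
One optimal decomposition is:
Bags: B1 = {0, 4, 6}  B2 = {0, 4, 7}  B3 = {0, 5, 6}  B4 = {0, 3, 7}  B5 = {2, 5, 6}  B6 = {0, 1, 6}
Tree: B1–B2, B1–B3, B2–B4, B3–B5, B3–B6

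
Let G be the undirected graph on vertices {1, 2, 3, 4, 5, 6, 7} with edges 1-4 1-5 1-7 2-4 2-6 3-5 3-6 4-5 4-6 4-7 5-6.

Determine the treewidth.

2

A width-2 tree decomposition is:
Bags: B1 = {1, 4, 5}  B2 = {4, 5, 6}  B3 = {3, 5, 6}  B4 = {2, 4, 6}  B5 = {1, 4, 7}
Tree: B1–B2, B2–B3, B2–B4, B1–B5
The largest bag has 3 vertices, giving width 2; this decomposition certifies tw(G) ≤ 2. On the other hand G contains the 3-clique {3, 5, 6}. A clique must lie in a single bag of any decomposition, so no decomposition can have width below 2. Combining the bounds, tw(G) = 2.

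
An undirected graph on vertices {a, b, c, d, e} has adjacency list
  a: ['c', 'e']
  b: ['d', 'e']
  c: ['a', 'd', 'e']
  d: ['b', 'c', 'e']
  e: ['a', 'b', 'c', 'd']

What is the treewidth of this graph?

A width-2 tree decomposition is:
Bags: B1 = {c, d, e}  B2 = {a, c, e}  B3 = {b, d, e}
Tree: B1–B2, B1–B3
Each bag holds 3 vertices, so the decomposition has width 2, which upper-bounds the treewidth. For the lower bound, the 3 vertices {c, d, e} are pairwise adjacent, and any tree decomposition puts a clique entirely inside one bag — forcing width ≥ 2. Combining the bounds, tw(G) = 2.

2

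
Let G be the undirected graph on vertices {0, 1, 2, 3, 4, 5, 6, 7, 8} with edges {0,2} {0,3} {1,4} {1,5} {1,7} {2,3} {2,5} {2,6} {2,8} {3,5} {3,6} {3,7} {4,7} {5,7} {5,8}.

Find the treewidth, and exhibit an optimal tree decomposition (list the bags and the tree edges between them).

Each bag holds 3 vertices, so the decomposition has width 2, which upper-bounds the treewidth. Conversely, {1, 4, 7} is a clique of size 3, and the vertices of any clique must share a bag in every tree decomposition; so some bag has ≥ 3 vertices and tw(G) ≥ 2. Combining the bounds, tw(G) = 2.

Treewidth 2.
One such decomposition:
Bags: B1 = {1, 5, 7}  B2 = {3, 5, 7}  B3 = {2, 3, 5}  B4 = {1, 4, 7}  B5 = {0, 2, 3}  B6 = {2, 3, 6}  B7 = {2, 5, 8}
Tree: B1–B2, B2–B3, B1–B4, B3–B5, B5–B6, B3–B7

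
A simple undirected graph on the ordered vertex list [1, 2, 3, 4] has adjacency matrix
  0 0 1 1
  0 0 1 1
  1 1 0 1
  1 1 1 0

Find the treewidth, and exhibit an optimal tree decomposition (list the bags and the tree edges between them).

Treewidth 2.
One optimal decomposition is:
Bags: B1 = {2, 3, 4}  B2 = {1, 3, 4}
Tree: B1–B2

The largest bag has 3 vertices, giving width 2; this decomposition certifies tw(G) ≤ 2. On the other hand G contains the 3-clique {1, 3, 4}. A clique must lie in a single bag of any decomposition, so no decomposition can have width below 2. Hence tw(G) = 2 exactly.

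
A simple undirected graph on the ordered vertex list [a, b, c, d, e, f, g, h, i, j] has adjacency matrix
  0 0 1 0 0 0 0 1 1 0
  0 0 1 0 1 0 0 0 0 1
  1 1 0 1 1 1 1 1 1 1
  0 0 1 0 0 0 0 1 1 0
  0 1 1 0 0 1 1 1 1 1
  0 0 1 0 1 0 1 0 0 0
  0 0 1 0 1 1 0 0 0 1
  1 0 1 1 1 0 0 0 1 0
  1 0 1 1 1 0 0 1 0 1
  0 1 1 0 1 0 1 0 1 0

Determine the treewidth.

3

A width-3 tree decomposition is:
Bags: B1 = {c, e, i, j}  B2 = {b, c, e, j}  B3 = {c, e, h, i}  B4 = {c, e, g, j}  B5 = {c, d, h, i}  B6 = {c, e, f, g}  B7 = {a, c, h, i}
Tree: B1–B2, B1–B3, B1–B4, B3–B5, B4–B6, B5–B7
The largest bag has 4 vertices, giving width 3; this decomposition certifies tw(G) ≤ 3. Conversely, {c, d, h, i} is a clique of size 4, and the vertices of any clique must share a bag in every tree decomposition; so some bag has ≥ 4 vertices and tw(G) ≥ 3. Combining the bounds, tw(G) = 3.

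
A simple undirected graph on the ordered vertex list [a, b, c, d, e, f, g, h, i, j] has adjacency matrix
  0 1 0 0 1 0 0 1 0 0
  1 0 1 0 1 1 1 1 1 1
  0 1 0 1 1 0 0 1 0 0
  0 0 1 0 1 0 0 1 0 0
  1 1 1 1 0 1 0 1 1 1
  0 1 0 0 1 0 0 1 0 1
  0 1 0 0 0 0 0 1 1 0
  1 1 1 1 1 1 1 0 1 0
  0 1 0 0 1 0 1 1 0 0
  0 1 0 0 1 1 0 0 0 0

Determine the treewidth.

3

A width-3 tree decomposition is:
Bags: B1 = {b, e, f, h}  B2 = {b, c, e, h}  B3 = {b, e, h, i}  B4 = {b, g, h, i}  B5 = {a, b, e, h}  B6 = {b, e, f, j}  B7 = {c, d, e, h}
Tree: B1–B2, B1–B3, B3–B4, B3–B5, B1–B6, B2–B7
Every bag has size at most 4, so the width is 4 − 1 = 3 and tw(G) ≤ 3. Conversely, {b, e, f, j} is a clique of size 4, and the vertices of any clique must share a bag in every tree decomposition; so some bag has ≥ 4 vertices and tw(G) ≥ 3. The upper and lower bounds meet at 3, so that is the treewidth.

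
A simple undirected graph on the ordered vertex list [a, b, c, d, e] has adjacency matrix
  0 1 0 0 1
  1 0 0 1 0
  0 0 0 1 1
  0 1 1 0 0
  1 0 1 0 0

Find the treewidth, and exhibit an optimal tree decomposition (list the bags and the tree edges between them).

Treewidth 2.
One optimal decomposition is:
Bags: B1 = {a, b, d}  B2 = {a, c, d}  B3 = {a, c, e}
Tree: B1–B2, B2–B3

Each bag holds 3 vertices, so the decomposition has width 2, which upper-bounds the treewidth. Since a–b–d–c–e–a is a cycle in G, G is not acyclic. Forests are exactly the graphs of treewidth ≤ 1, so tw(G) ≥ 2. Therefore the treewidth is 2.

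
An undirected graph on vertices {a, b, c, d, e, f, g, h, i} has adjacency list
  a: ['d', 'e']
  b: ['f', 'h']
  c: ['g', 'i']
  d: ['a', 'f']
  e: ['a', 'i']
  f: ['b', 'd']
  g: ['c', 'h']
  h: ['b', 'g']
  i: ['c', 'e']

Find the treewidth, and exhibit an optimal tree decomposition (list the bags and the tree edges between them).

Treewidth 2.
Bags: B1 = {a, d, f}  B2 = {a, e, f}  B3 = {e, f, i}  B4 = {c, f, i}  B5 = {c, f, g}  B6 = {f, g, h}  B7 = {b, f, h}
Tree: B1–B2, B2–B3, B3–B4, B4–B5, B5–B6, B6–B7

Every bag has size at most 3, so the width is 3 − 1 = 2 and tw(G) ≤ 2. Since f–d–a–e–i–c–g–h–b–f is a cycle in G, G is not acyclic. Forests are exactly the graphs of treewidth ≤ 1, so tw(G) ≥ 2. Therefore the treewidth is 2.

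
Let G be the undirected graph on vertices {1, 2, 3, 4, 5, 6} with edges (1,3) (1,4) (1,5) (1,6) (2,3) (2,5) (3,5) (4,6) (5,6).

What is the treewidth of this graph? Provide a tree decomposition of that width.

Treewidth 2.
One optimal decomposition is:
Bags: B1 = {1, 4, 6}  B2 = {1, 5, 6}  B3 = {1, 3, 5}  B4 = {2, 3, 5}
Tree: B1–B2, B2–B3, B3–B4

The largest bag has 3 vertices, giving width 2; this decomposition certifies tw(G) ≤ 2. For the lower bound, the 3 vertices {1, 4, 6} are pairwise adjacent, and any tree decomposition puts a clique entirely inside one bag — forcing width ≥ 2. Hence tw(G) = 2 exactly.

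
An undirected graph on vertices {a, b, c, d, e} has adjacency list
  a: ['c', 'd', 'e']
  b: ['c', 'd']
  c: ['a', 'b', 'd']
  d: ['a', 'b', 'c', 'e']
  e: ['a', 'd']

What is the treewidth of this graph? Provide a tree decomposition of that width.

Treewidth 2.
One such decomposition:
Bags: B1 = {a, c, d}  B2 = {a, d, e}  B3 = {b, c, d}
Tree: B1–B2, B1–B3

Each bag holds 3 vertices, so the decomposition has width 2, which upper-bounds the treewidth. For the lower bound, the 3 vertices {a, d, e} are pairwise adjacent, and any tree decomposition puts a clique entirely inside one bag — forcing width ≥ 2. Therefore the treewidth is 2.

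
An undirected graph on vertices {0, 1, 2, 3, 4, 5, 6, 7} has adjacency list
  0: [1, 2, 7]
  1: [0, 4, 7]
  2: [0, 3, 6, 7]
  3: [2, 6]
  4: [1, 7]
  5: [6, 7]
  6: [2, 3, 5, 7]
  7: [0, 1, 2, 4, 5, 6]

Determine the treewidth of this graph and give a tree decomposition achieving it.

The largest bag has 3 vertices, giving width 2; this decomposition certifies tw(G) ≤ 2. On the other hand G contains the 3-clique {2, 3, 6}. A clique must lie in a single bag of any decomposition, so no decomposition can have width below 2. Hence tw(G) = 2 exactly.

Treewidth 2.
Bags: B1 = {2, 3, 6}  B2 = {2, 6, 7}  B3 = {0, 2, 7}  B4 = {5, 6, 7}  B5 = {0, 1, 7}  B6 = {1, 4, 7}
Tree: B1–B2, B2–B3, B2–B4, B3–B5, B5–B6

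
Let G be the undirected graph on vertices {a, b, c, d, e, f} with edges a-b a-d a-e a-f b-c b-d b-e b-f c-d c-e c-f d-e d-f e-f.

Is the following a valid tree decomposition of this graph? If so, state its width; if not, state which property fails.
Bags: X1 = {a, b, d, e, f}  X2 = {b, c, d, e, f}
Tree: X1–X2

Yes; width 4.

Every vertex of G appears in some bag (union = {a, b, c, d, e, f}); every edge is covered by a bag; and for each vertex v the set of bags containing v is connected in the bag tree. The decomposition is therefore valid. The largest bag has 5 vertices, so the width is 4.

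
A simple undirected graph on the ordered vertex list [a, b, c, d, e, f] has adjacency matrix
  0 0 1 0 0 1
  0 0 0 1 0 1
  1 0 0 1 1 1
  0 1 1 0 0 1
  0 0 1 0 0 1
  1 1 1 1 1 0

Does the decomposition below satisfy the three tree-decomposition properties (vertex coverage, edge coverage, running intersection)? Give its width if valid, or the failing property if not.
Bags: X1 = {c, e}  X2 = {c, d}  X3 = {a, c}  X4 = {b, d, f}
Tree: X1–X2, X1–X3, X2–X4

No — edge (f,c) lies in no bag.

A tree decomposition must satisfy three properties: every vertex lies in some bag; for every edge, both endpoints lie together in some bag; and for every vertex, the bags containing it form a connected subtree. Here edge (f,c) lies in no bag, so the decomposition is invalid.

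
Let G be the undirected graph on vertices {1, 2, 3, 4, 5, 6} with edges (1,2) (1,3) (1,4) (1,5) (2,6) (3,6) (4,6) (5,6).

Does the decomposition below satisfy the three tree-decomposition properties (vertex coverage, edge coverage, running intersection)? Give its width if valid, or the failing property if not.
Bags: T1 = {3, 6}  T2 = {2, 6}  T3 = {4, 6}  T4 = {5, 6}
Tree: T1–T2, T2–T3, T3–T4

No — vertex 1 appears in no bag.

A tree decomposition must satisfy three properties: every vertex lies in some bag; for every edge, both endpoints lie together in some bag; and for every vertex, the bags containing it form a connected subtree. Here vertex 1 appears in no bag, so the decomposition is invalid.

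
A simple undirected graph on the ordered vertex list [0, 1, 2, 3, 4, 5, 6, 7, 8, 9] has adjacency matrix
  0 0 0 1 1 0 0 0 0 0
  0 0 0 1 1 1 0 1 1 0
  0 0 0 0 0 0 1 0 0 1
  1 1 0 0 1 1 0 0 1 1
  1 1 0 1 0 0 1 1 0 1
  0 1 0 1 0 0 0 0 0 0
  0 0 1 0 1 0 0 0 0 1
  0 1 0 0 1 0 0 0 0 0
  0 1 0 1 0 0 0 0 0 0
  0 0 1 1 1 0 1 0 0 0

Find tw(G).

2

A width-2 tree decomposition is:
Bags: B1 = {3, 4, 9}  B2 = {1, 3, 4}  B3 = {4, 6, 9}  B4 = {2, 6, 9}  B5 = {1, 3, 8}  B6 = {1, 4, 7}  B7 = {1, 3, 5}  B8 = {0, 3, 4}
Tree: B1–B2, B1–B3, B3–B4, B2–B5, B2–B6, B2–B7, B2–B8
Every bag has size at most 3, so the width is 3 − 1 = 2 and tw(G) ≤ 2. For the lower bound, the 3 vertices {2, 6, 9} are pairwise adjacent, and any tree decomposition puts a clique entirely inside one bag — forcing width ≥ 2. Therefore the treewidth is 2.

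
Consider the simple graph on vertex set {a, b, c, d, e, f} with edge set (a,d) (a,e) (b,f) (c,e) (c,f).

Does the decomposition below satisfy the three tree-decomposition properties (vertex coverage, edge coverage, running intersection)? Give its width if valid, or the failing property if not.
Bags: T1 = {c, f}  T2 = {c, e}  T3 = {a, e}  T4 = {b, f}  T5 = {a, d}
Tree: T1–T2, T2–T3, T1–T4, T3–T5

Vertex coverage: the bags together contain {a, b, c, d, e, f}, the full vertex set. Edge coverage: each edge of G has both endpoints in at least one bag. Running intersection: for every vertex, the bags containing it form a connected subtree. All three properties hold, so this is a valid tree decomposition of width max|bag| − 1 = 1, and hence tw(G) ≤ 1.

Yes; width 1.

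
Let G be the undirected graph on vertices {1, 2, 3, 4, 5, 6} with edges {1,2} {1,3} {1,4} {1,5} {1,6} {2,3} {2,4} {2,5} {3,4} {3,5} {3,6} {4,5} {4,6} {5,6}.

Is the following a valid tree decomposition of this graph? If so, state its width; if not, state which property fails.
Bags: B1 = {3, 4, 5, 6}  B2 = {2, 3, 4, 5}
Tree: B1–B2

No — vertex 1 appears in no bag.

A tree decomposition must satisfy three properties: every vertex lies in some bag; for every edge, both endpoints lie together in some bag; and for every vertex, the bags containing it form a connected subtree. Here vertex 1 appears in no bag, so the decomposition is invalid.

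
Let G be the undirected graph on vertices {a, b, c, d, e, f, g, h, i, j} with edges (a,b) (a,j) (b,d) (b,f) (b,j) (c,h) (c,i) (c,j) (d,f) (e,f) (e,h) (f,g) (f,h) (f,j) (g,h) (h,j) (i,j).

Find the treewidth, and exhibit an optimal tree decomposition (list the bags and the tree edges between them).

Treewidth 2.
One such decomposition:
Bags: B1 = {c, h, j}  B2 = {f, h, j}  B3 = {c, i, j}  B4 = {e, f, h}  B5 = {b, f, j}  B6 = {f, g, h}  B7 = {a, b, j}  B8 = {b, d, f}
Tree: B1–B2, B1–B3, B2–B4, B2–B5, B4–B6, B5–B7, B5–B8

Every bag has size at most 3, so the width is 3 − 1 = 2 and tw(G) ≤ 2. For the lower bound, the 3 vertices {a, b, j} are pairwise adjacent, and any tree decomposition puts a clique entirely inside one bag — forcing width ≥ 2. Combining the bounds, tw(G) = 2.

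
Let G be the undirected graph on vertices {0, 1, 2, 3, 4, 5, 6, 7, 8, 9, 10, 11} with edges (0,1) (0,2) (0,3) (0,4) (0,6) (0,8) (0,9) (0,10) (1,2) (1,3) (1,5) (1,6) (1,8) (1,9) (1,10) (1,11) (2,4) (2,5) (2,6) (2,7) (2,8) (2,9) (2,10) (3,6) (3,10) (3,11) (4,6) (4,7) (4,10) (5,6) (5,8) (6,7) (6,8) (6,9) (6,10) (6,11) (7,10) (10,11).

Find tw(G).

A width-4 tree decomposition is:
Bags: B1 = {0, 1, 2, 6, 10}  B2 = {0, 1, 2, 6, 8}  B3 = {1, 2, 5, 6, 8}  B4 = {0, 2, 4, 6, 10}  B5 = {0, 1, 2, 6, 9}  B6 = {0, 1, 3, 6, 10}  B7 = {1, 3, 6, 10, 11}  B8 = {2, 4, 6, 7, 10}
Tree: B1–B2, B2–B3, B1–B4, B1–B5, B1–B6, B6–B7, B4–B8
Every bag has size at most 5, so the width is 5 − 1 = 4 and tw(G) ≤ 4. Conversely, {0, 1, 2, 6, 8} is a clique of size 5, and the vertices of any clique must share a bag in every tree decomposition; so some bag has ≥ 5 vertices and tw(G) ≥ 4. The upper and lower bounds meet at 4, so that is the treewidth.

4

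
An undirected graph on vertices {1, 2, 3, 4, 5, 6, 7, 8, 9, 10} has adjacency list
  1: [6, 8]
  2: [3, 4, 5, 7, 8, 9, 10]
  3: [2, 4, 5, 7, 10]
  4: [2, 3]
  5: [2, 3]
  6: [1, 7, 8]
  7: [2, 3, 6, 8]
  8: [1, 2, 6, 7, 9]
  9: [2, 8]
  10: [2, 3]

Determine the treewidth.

2

A width-2 tree decomposition is:
Bags: B1 = {6, 7, 8}  B2 = {1, 6, 8}  B3 = {2, 7, 8}  B4 = {2, 8, 9}  B5 = {2, 3, 7}  B6 = {2, 3, 4}  B7 = {2, 3, 5}  B8 = {2, 3, 10}
Tree: B1–B2, B1–B3, B3–B4, B3–B5, B5–B6, B5–B7, B5–B8
Every bag has size at most 3, so the width is 3 − 1 = 2 and tw(G) ≤ 2. Conversely, {1, 6, 8} is a clique of size 3, and the vertices of any clique must share a bag in every tree decomposition; so some bag has ≥ 3 vertices and tw(G) ≥ 2. The upper and lower bounds meet at 2, so that is the treewidth.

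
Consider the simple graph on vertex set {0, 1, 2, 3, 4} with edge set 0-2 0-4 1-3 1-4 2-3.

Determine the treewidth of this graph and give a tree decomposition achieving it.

The largest bag has 3 vertices, giving width 2; this decomposition certifies tw(G) ≤ 2. For the lower bound, G contains the cycle 2–0–4–1–3–2, so G is not a forest; only forests have treewidth ≤ 1, hence tw(G) ≥ 2. Combining the bounds, tw(G) = 2.

Treewidth 2.
One such decomposition:
Bags: B1 = {0, 2, 4}  B2 = {1, 2, 4}  B3 = {1, 2, 3}
Tree: B1–B2, B2–B3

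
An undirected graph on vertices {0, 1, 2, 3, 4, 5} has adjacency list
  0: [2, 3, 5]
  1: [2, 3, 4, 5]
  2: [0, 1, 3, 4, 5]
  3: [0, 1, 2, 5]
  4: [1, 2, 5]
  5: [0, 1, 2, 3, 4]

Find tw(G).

A width-3 tree decomposition is:
Bags: B1 = {1, 2, 4, 5}  B2 = {1, 2, 3, 5}  B3 = {0, 2, 3, 5}
Tree: B1–B2, B2–B3
Each bag holds 4 vertices, so the decomposition has width 3, which upper-bounds the treewidth. On the other hand G contains the 4-clique {0, 2, 3, 5}. A clique must lie in a single bag of any decomposition, so no decomposition can have width below 3. Combining the bounds, tw(G) = 3.

3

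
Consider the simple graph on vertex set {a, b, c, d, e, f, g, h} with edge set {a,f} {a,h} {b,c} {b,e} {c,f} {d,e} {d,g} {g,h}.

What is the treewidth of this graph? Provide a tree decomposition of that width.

Every bag has size at most 3, so the width is 3 − 1 = 2 and tw(G) ≤ 2. The edges c–b–e–d–g–h–a–f–c form a cycle, so G is not a tree and its treewidth is at least 2. The upper and lower bounds meet at 2, so that is the treewidth.

Treewidth 2.
One such decomposition:
Bags: B1 = {b, c, e}  B2 = {c, d, e}  B3 = {c, d, g}  B4 = {c, g, h}  B5 = {a, c, h}  B6 = {a, c, f}
Tree: B1–B2, B2–B3, B3–B4, B4–B5, B5–B6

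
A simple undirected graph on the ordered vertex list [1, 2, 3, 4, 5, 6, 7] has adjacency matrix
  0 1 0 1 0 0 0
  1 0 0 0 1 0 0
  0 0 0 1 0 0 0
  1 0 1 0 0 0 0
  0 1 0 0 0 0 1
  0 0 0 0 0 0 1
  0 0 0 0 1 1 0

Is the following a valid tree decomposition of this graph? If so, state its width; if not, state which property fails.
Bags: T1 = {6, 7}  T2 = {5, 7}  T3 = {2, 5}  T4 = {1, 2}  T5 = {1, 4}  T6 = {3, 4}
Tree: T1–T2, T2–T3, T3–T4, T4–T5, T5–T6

Yes; width 1.

Checking the three conditions: (i) the bags cover all of {1, 2, 3, 4, 5, 6, 7}; (ii) for each edge, some bag contains both endpoints; (iii) the bags containing any fixed vertex form a subtree. All hold, so the decomposition is valid with width 2 − 1 = 1.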